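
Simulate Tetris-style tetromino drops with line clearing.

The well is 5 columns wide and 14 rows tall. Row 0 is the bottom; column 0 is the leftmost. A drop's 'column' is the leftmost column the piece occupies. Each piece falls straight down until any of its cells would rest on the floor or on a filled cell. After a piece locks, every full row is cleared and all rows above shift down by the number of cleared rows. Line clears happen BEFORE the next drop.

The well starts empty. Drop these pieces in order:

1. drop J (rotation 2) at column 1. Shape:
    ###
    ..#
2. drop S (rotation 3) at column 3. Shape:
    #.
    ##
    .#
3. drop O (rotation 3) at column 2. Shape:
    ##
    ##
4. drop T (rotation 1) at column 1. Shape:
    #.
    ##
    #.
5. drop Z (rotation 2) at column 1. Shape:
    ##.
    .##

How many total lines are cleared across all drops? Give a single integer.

Drop 1: J rot2 at col 1 lands with bottom-row=0; cleared 0 line(s) (total 0); column heights now [0 2 2 2 0], max=2
Drop 2: S rot3 at col 3 lands with bottom-row=1; cleared 0 line(s) (total 0); column heights now [0 2 2 4 3], max=4
Drop 3: O rot3 at col 2 lands with bottom-row=4; cleared 0 line(s) (total 0); column heights now [0 2 6 6 3], max=6
Drop 4: T rot1 at col 1 lands with bottom-row=5; cleared 0 line(s) (total 0); column heights now [0 8 7 6 3], max=8
Drop 5: Z rot2 at col 1 lands with bottom-row=7; cleared 0 line(s) (total 0); column heights now [0 9 9 8 3], max=9

Answer: 0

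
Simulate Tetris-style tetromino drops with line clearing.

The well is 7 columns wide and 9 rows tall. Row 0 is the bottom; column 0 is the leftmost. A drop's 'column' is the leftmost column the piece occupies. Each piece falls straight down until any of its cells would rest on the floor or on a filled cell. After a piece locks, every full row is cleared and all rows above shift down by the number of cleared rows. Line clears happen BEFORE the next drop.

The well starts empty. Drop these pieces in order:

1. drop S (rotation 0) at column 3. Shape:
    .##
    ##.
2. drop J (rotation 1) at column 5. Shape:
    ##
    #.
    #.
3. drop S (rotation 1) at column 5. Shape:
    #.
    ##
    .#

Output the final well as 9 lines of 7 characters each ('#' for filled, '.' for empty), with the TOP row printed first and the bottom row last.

Answer: .......
.....#.
.....##
......#
.....##
.....#.
.....#.
....##.
...##..

Derivation:
Drop 1: S rot0 at col 3 lands with bottom-row=0; cleared 0 line(s) (total 0); column heights now [0 0 0 1 2 2 0], max=2
Drop 2: J rot1 at col 5 lands with bottom-row=2; cleared 0 line(s) (total 0); column heights now [0 0 0 1 2 5 5], max=5
Drop 3: S rot1 at col 5 lands with bottom-row=5; cleared 0 line(s) (total 0); column heights now [0 0 0 1 2 8 7], max=8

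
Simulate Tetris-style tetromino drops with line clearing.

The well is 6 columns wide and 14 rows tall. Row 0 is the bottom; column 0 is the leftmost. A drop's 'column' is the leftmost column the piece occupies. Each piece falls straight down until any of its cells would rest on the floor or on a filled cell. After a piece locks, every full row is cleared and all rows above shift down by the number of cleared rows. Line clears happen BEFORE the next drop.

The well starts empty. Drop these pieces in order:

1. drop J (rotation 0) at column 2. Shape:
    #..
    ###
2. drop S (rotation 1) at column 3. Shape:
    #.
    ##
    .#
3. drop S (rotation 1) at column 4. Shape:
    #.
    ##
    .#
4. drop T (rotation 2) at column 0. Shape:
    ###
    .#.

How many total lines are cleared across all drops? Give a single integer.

Answer: 1

Derivation:
Drop 1: J rot0 at col 2 lands with bottom-row=0; cleared 0 line(s) (total 0); column heights now [0 0 2 1 1 0], max=2
Drop 2: S rot1 at col 3 lands with bottom-row=1; cleared 0 line(s) (total 0); column heights now [0 0 2 4 3 0], max=4
Drop 3: S rot1 at col 4 lands with bottom-row=2; cleared 0 line(s) (total 0); column heights now [0 0 2 4 5 4], max=5
Drop 4: T rot2 at col 0 lands with bottom-row=1; cleared 1 line(s) (total 1); column heights now [0 2 2 3 4 3], max=4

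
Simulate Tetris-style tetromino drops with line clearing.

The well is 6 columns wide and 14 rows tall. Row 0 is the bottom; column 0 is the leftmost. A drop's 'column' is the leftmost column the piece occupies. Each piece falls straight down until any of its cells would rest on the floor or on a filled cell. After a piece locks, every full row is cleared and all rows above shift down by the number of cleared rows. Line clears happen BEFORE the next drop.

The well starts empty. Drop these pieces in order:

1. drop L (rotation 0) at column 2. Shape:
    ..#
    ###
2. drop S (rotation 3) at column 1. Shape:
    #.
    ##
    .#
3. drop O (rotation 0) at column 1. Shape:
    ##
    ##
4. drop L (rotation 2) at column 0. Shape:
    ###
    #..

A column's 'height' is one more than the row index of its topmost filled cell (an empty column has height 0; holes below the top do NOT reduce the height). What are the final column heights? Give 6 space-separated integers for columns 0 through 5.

Answer: 7 7 7 1 2 0

Derivation:
Drop 1: L rot0 at col 2 lands with bottom-row=0; cleared 0 line(s) (total 0); column heights now [0 0 1 1 2 0], max=2
Drop 2: S rot3 at col 1 lands with bottom-row=1; cleared 0 line(s) (total 0); column heights now [0 4 3 1 2 0], max=4
Drop 3: O rot0 at col 1 lands with bottom-row=4; cleared 0 line(s) (total 0); column heights now [0 6 6 1 2 0], max=6
Drop 4: L rot2 at col 0 lands with bottom-row=5; cleared 0 line(s) (total 0); column heights now [7 7 7 1 2 0], max=7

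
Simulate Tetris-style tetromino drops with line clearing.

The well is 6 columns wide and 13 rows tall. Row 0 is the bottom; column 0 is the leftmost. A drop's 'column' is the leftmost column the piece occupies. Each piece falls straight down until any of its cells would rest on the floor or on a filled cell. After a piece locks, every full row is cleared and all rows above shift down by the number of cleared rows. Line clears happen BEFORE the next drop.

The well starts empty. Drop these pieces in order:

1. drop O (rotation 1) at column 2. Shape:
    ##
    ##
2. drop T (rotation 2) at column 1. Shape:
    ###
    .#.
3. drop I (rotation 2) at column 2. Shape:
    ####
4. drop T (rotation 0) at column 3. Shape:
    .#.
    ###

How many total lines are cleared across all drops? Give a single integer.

Drop 1: O rot1 at col 2 lands with bottom-row=0; cleared 0 line(s) (total 0); column heights now [0 0 2 2 0 0], max=2
Drop 2: T rot2 at col 1 lands with bottom-row=2; cleared 0 line(s) (total 0); column heights now [0 4 4 4 0 0], max=4
Drop 3: I rot2 at col 2 lands with bottom-row=4; cleared 0 line(s) (total 0); column heights now [0 4 5 5 5 5], max=5
Drop 4: T rot0 at col 3 lands with bottom-row=5; cleared 0 line(s) (total 0); column heights now [0 4 5 6 7 6], max=7

Answer: 0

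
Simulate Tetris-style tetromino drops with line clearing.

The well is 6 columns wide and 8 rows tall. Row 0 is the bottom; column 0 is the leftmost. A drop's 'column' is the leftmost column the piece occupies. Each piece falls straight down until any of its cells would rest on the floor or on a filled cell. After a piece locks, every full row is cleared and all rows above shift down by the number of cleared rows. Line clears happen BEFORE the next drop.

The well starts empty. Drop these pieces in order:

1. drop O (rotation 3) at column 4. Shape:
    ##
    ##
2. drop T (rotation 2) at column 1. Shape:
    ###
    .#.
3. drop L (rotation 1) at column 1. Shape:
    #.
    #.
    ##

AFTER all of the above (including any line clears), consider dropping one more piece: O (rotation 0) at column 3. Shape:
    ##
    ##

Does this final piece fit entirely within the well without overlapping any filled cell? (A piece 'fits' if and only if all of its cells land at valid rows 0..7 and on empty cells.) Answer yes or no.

Answer: yes

Derivation:
Drop 1: O rot3 at col 4 lands with bottom-row=0; cleared 0 line(s) (total 0); column heights now [0 0 0 0 2 2], max=2
Drop 2: T rot2 at col 1 lands with bottom-row=0; cleared 0 line(s) (total 0); column heights now [0 2 2 2 2 2], max=2
Drop 3: L rot1 at col 1 lands with bottom-row=2; cleared 0 line(s) (total 0); column heights now [0 5 3 2 2 2], max=5
Test piece O rot0 at col 3 (width 2): heights before test = [0 5 3 2 2 2]; fits = True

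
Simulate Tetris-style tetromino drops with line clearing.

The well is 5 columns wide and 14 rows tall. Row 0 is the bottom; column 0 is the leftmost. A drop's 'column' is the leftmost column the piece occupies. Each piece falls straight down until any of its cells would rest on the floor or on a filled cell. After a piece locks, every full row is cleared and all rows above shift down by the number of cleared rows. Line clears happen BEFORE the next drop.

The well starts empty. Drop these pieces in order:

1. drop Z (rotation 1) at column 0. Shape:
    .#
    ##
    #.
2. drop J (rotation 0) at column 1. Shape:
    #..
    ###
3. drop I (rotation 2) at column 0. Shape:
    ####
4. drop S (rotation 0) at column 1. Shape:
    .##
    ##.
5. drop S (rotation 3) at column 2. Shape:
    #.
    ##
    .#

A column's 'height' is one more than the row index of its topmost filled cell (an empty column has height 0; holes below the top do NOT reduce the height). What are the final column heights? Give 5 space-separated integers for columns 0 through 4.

Answer: 6 7 11 10 0

Derivation:
Drop 1: Z rot1 at col 0 lands with bottom-row=0; cleared 0 line(s) (total 0); column heights now [2 3 0 0 0], max=3
Drop 2: J rot0 at col 1 lands with bottom-row=3; cleared 0 line(s) (total 0); column heights now [2 5 4 4 0], max=5
Drop 3: I rot2 at col 0 lands with bottom-row=5; cleared 0 line(s) (total 0); column heights now [6 6 6 6 0], max=6
Drop 4: S rot0 at col 1 lands with bottom-row=6; cleared 0 line(s) (total 0); column heights now [6 7 8 8 0], max=8
Drop 5: S rot3 at col 2 lands with bottom-row=8; cleared 0 line(s) (total 0); column heights now [6 7 11 10 0], max=11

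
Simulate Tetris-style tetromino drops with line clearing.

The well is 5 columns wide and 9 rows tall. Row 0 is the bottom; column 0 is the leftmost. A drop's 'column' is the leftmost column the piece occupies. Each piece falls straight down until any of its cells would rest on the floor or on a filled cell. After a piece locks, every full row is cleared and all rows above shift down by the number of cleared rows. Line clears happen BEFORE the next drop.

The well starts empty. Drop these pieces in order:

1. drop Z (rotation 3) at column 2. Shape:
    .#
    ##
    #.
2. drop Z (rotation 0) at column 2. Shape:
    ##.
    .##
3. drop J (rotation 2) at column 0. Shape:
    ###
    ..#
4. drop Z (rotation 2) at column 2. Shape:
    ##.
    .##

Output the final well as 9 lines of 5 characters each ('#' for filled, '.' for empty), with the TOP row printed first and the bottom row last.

Drop 1: Z rot3 at col 2 lands with bottom-row=0; cleared 0 line(s) (total 0); column heights now [0 0 2 3 0], max=3
Drop 2: Z rot0 at col 2 lands with bottom-row=3; cleared 0 line(s) (total 0); column heights now [0 0 5 5 4], max=5
Drop 3: J rot2 at col 0 lands with bottom-row=5; cleared 0 line(s) (total 0); column heights now [7 7 7 5 4], max=7
Drop 4: Z rot2 at col 2 lands with bottom-row=6; cleared 1 line(s) (total 1); column heights now [0 0 7 7 4], max=7

Answer: .....
.....
..##.
..#..
..##.
...##
...#.
..##.
..#..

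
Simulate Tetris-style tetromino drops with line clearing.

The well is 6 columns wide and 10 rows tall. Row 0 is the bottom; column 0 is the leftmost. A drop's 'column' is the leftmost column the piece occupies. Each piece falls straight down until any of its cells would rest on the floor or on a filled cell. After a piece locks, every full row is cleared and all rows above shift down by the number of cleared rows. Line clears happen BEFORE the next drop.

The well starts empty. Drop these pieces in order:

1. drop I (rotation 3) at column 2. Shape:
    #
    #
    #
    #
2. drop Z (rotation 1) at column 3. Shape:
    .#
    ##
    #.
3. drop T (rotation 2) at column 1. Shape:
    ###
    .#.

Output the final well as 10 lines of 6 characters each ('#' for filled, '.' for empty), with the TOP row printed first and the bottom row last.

Drop 1: I rot3 at col 2 lands with bottom-row=0; cleared 0 line(s) (total 0); column heights now [0 0 4 0 0 0], max=4
Drop 2: Z rot1 at col 3 lands with bottom-row=0; cleared 0 line(s) (total 0); column heights now [0 0 4 2 3 0], max=4
Drop 3: T rot2 at col 1 lands with bottom-row=4; cleared 0 line(s) (total 0); column heights now [0 6 6 6 3 0], max=6

Answer: ......
......
......
......
.###..
..#...
..#...
..#.#.
..###.
..##..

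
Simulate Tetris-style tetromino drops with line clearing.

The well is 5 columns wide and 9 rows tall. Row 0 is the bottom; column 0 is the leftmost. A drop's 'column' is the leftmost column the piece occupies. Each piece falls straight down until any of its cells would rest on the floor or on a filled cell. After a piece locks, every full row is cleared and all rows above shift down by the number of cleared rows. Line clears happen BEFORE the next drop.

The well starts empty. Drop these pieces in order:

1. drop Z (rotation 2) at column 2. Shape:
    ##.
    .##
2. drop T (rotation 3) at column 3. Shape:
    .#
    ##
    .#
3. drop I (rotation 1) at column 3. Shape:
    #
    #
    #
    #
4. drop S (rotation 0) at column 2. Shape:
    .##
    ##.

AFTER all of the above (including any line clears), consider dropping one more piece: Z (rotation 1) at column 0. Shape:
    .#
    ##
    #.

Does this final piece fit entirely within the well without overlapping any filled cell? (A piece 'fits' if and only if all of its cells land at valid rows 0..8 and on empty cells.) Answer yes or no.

Answer: yes

Derivation:
Drop 1: Z rot2 at col 2 lands with bottom-row=0; cleared 0 line(s) (total 0); column heights now [0 0 2 2 1], max=2
Drop 2: T rot3 at col 3 lands with bottom-row=1; cleared 0 line(s) (total 0); column heights now [0 0 2 3 4], max=4
Drop 3: I rot1 at col 3 lands with bottom-row=3; cleared 0 line(s) (total 0); column heights now [0 0 2 7 4], max=7
Drop 4: S rot0 at col 2 lands with bottom-row=7; cleared 0 line(s) (total 0); column heights now [0 0 8 9 9], max=9
Test piece Z rot1 at col 0 (width 2): heights before test = [0 0 8 9 9]; fits = True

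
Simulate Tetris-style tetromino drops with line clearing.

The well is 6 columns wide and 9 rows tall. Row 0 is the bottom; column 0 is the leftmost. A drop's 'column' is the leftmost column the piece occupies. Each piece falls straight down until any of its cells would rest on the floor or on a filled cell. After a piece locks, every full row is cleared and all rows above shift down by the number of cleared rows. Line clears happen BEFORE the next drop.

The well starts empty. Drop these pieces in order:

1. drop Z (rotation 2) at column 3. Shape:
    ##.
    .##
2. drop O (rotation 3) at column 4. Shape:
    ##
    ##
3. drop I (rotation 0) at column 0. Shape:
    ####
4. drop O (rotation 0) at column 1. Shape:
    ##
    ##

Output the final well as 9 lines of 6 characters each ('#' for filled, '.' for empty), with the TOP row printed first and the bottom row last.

Drop 1: Z rot2 at col 3 lands with bottom-row=0; cleared 0 line(s) (total 0); column heights now [0 0 0 2 2 1], max=2
Drop 2: O rot3 at col 4 lands with bottom-row=2; cleared 0 line(s) (total 0); column heights now [0 0 0 2 4 4], max=4
Drop 3: I rot0 at col 0 lands with bottom-row=2; cleared 1 line(s) (total 1); column heights now [0 0 0 2 3 3], max=3
Drop 4: O rot0 at col 1 lands with bottom-row=0; cleared 0 line(s) (total 1); column heights now [0 2 2 2 3 3], max=3

Answer: ......
......
......
......
......
......
....##
.####.
.##.##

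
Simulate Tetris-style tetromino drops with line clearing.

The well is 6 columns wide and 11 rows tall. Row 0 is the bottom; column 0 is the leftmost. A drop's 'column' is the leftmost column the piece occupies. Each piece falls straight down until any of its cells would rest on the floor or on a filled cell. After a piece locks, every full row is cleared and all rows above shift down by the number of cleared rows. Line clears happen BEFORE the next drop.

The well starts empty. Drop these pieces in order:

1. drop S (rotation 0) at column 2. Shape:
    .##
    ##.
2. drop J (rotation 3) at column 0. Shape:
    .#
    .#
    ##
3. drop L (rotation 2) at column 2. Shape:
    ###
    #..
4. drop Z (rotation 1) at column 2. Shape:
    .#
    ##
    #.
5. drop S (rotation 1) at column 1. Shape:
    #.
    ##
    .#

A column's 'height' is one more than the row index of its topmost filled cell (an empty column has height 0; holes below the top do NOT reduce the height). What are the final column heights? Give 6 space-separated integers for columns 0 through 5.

Answer: 1 8 7 6 3 0

Derivation:
Drop 1: S rot0 at col 2 lands with bottom-row=0; cleared 0 line(s) (total 0); column heights now [0 0 1 2 2 0], max=2
Drop 2: J rot3 at col 0 lands with bottom-row=0; cleared 0 line(s) (total 0); column heights now [1 3 1 2 2 0], max=3
Drop 3: L rot2 at col 2 lands with bottom-row=1; cleared 0 line(s) (total 0); column heights now [1 3 3 3 3 0], max=3
Drop 4: Z rot1 at col 2 lands with bottom-row=3; cleared 0 line(s) (total 0); column heights now [1 3 5 6 3 0], max=6
Drop 5: S rot1 at col 1 lands with bottom-row=5; cleared 0 line(s) (total 0); column heights now [1 8 7 6 3 0], max=8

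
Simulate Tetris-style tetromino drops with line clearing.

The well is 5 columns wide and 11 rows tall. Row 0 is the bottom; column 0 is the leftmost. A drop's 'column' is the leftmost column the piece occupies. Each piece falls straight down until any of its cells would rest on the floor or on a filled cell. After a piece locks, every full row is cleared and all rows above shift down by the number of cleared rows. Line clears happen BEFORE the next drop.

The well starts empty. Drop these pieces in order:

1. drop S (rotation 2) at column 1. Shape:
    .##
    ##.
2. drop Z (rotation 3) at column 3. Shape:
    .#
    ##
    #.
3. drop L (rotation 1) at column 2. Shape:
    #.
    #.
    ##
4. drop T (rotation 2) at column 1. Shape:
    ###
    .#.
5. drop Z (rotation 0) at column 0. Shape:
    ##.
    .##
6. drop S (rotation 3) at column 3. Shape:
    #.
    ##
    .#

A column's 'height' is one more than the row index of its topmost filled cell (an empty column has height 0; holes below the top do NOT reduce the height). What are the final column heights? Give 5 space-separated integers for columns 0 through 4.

Drop 1: S rot2 at col 1 lands with bottom-row=0; cleared 0 line(s) (total 0); column heights now [0 1 2 2 0], max=2
Drop 2: Z rot3 at col 3 lands with bottom-row=2; cleared 0 line(s) (total 0); column heights now [0 1 2 4 5], max=5
Drop 3: L rot1 at col 2 lands with bottom-row=4; cleared 0 line(s) (total 0); column heights now [0 1 7 5 5], max=7
Drop 4: T rot2 at col 1 lands with bottom-row=7; cleared 0 line(s) (total 0); column heights now [0 9 9 9 5], max=9
Drop 5: Z rot0 at col 0 lands with bottom-row=9; cleared 0 line(s) (total 0); column heights now [11 11 10 9 5], max=11
Drop 6: S rot3 at col 3 lands with bottom-row=8; cleared 0 line(s) (total 0); column heights now [11 11 10 11 10], max=11

Answer: 11 11 10 11 10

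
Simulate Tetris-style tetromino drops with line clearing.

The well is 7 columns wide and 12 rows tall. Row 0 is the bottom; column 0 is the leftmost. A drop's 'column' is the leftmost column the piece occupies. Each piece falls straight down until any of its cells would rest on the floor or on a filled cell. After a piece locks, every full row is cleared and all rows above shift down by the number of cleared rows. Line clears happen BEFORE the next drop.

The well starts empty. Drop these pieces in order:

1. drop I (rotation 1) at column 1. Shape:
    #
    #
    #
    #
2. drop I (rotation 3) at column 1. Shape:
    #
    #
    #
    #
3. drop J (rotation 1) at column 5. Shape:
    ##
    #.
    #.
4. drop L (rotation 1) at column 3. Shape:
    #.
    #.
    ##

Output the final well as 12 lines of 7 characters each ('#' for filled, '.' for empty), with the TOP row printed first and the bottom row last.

Drop 1: I rot1 at col 1 lands with bottom-row=0; cleared 0 line(s) (total 0); column heights now [0 4 0 0 0 0 0], max=4
Drop 2: I rot3 at col 1 lands with bottom-row=4; cleared 0 line(s) (total 0); column heights now [0 8 0 0 0 0 0], max=8
Drop 3: J rot1 at col 5 lands with bottom-row=0; cleared 0 line(s) (total 0); column heights now [0 8 0 0 0 3 3], max=8
Drop 4: L rot1 at col 3 lands with bottom-row=0; cleared 0 line(s) (total 0); column heights now [0 8 0 3 1 3 3], max=8

Answer: .......
.......
.......
.......
.#.....
.#.....
.#.....
.#.....
.#.....
.#.#.##
.#.#.#.
.#.###.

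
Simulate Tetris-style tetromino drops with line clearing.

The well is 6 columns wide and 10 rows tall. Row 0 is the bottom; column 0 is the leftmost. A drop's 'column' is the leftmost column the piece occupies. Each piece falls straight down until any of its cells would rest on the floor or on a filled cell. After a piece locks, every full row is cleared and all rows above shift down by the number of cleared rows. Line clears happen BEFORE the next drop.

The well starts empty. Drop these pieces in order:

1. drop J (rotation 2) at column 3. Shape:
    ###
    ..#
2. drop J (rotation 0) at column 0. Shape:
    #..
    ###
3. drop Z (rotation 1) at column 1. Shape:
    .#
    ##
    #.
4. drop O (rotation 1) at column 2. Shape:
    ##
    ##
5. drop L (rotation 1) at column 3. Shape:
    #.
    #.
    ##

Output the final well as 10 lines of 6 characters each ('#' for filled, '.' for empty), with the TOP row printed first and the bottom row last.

Drop 1: J rot2 at col 3 lands with bottom-row=0; cleared 0 line(s) (total 0); column heights now [0 0 0 2 2 2], max=2
Drop 2: J rot0 at col 0 lands with bottom-row=0; cleared 0 line(s) (total 0); column heights now [2 1 1 2 2 2], max=2
Drop 3: Z rot1 at col 1 lands with bottom-row=1; cleared 0 line(s) (total 0); column heights now [2 3 4 2 2 2], max=4
Drop 4: O rot1 at col 2 lands with bottom-row=4; cleared 0 line(s) (total 0); column heights now [2 3 6 6 2 2], max=6
Drop 5: L rot1 at col 3 lands with bottom-row=6; cleared 0 line(s) (total 0); column heights now [2 3 6 9 7 2], max=9

Answer: ......
...#..
...#..
...##.
..##..
..##..
..#...
.##...
##.###
###..#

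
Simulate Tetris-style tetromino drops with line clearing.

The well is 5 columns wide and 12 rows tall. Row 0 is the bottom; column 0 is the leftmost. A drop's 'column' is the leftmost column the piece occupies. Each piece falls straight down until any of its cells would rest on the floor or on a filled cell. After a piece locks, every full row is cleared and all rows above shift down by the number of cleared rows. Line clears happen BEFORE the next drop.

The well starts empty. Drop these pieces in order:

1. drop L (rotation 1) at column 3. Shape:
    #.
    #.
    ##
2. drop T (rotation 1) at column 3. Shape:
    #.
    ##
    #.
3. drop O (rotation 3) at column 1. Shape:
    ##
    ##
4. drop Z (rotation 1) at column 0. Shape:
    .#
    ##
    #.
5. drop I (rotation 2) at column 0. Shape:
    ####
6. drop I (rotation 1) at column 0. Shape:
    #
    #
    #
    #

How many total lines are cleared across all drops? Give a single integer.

Drop 1: L rot1 at col 3 lands with bottom-row=0; cleared 0 line(s) (total 0); column heights now [0 0 0 3 1], max=3
Drop 2: T rot1 at col 3 lands with bottom-row=3; cleared 0 line(s) (total 0); column heights now [0 0 0 6 5], max=6
Drop 3: O rot3 at col 1 lands with bottom-row=0; cleared 0 line(s) (total 0); column heights now [0 2 2 6 5], max=6
Drop 4: Z rot1 at col 0 lands with bottom-row=1; cleared 0 line(s) (total 0); column heights now [3 4 2 6 5], max=6
Drop 5: I rot2 at col 0 lands with bottom-row=6; cleared 0 line(s) (total 0); column heights now [7 7 7 7 5], max=7
Drop 6: I rot1 at col 0 lands with bottom-row=7; cleared 0 line(s) (total 0); column heights now [11 7 7 7 5], max=11

Answer: 0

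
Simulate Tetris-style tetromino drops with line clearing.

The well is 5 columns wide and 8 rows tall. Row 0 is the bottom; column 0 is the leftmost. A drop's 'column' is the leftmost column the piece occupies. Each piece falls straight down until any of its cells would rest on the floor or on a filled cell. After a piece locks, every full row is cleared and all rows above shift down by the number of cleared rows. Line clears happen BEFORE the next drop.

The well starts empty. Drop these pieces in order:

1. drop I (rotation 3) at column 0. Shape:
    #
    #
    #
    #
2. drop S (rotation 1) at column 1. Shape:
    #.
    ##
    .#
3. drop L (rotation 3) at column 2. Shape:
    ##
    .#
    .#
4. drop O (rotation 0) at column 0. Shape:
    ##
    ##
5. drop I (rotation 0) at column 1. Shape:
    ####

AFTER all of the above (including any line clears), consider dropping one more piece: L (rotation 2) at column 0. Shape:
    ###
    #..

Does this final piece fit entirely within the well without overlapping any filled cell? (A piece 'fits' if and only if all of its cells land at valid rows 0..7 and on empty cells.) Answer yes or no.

Answer: yes

Derivation:
Drop 1: I rot3 at col 0 lands with bottom-row=0; cleared 0 line(s) (total 0); column heights now [4 0 0 0 0], max=4
Drop 2: S rot1 at col 1 lands with bottom-row=0; cleared 0 line(s) (total 0); column heights now [4 3 2 0 0], max=4
Drop 3: L rot3 at col 2 lands with bottom-row=0; cleared 0 line(s) (total 0); column heights now [4 3 3 3 0], max=4
Drop 4: O rot0 at col 0 lands with bottom-row=4; cleared 0 line(s) (total 0); column heights now [6 6 3 3 0], max=6
Drop 5: I rot0 at col 1 lands with bottom-row=6; cleared 0 line(s) (total 0); column heights now [6 7 7 7 7], max=7
Test piece L rot2 at col 0 (width 3): heights before test = [6 7 7 7 7]; fits = True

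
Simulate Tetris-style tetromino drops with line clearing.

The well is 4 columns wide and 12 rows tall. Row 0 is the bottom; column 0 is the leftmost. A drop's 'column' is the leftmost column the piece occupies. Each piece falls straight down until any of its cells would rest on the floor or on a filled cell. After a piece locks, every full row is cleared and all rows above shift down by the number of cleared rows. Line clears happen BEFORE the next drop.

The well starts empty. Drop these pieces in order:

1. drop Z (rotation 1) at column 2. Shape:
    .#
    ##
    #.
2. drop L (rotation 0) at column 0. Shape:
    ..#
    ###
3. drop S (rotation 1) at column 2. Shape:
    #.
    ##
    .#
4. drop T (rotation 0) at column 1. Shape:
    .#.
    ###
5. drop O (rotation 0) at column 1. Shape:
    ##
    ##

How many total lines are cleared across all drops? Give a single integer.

Answer: 1

Derivation:
Drop 1: Z rot1 at col 2 lands with bottom-row=0; cleared 0 line(s) (total 0); column heights now [0 0 2 3], max=3
Drop 2: L rot0 at col 0 lands with bottom-row=2; cleared 1 line(s) (total 1); column heights now [0 0 3 2], max=3
Drop 3: S rot1 at col 2 lands with bottom-row=2; cleared 0 line(s) (total 1); column heights now [0 0 5 4], max=5
Drop 4: T rot0 at col 1 lands with bottom-row=5; cleared 0 line(s) (total 1); column heights now [0 6 7 6], max=7
Drop 5: O rot0 at col 1 lands with bottom-row=7; cleared 0 line(s) (total 1); column heights now [0 9 9 6], max=9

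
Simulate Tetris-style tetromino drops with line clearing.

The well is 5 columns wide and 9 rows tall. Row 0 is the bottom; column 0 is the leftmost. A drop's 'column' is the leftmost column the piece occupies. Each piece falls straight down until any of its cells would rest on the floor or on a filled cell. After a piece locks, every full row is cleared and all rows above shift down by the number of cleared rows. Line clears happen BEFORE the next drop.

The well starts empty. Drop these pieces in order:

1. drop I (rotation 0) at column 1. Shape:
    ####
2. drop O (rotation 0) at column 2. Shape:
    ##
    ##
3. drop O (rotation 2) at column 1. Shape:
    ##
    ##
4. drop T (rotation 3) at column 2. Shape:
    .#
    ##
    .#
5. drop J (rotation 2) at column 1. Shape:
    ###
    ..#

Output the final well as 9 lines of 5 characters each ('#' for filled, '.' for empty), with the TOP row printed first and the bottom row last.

Answer: .###.
...#.
...#.
..##.
.###.
.##..
..##.
..##.
.####

Derivation:
Drop 1: I rot0 at col 1 lands with bottom-row=0; cleared 0 line(s) (total 0); column heights now [0 1 1 1 1], max=1
Drop 2: O rot0 at col 2 lands with bottom-row=1; cleared 0 line(s) (total 0); column heights now [0 1 3 3 1], max=3
Drop 3: O rot2 at col 1 lands with bottom-row=3; cleared 0 line(s) (total 0); column heights now [0 5 5 3 1], max=5
Drop 4: T rot3 at col 2 lands with bottom-row=4; cleared 0 line(s) (total 0); column heights now [0 5 6 7 1], max=7
Drop 5: J rot2 at col 1 lands with bottom-row=7; cleared 0 line(s) (total 0); column heights now [0 9 9 9 1], max=9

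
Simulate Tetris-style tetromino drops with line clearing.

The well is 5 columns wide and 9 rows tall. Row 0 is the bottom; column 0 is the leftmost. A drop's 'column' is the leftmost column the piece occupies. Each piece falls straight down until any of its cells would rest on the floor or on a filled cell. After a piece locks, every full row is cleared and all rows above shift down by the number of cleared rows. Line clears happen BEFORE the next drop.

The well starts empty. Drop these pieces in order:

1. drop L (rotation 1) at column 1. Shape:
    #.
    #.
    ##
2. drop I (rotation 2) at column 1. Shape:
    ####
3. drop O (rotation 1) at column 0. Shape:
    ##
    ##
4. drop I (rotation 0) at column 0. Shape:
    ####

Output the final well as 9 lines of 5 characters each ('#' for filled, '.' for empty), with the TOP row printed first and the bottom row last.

Answer: .....
.....
####.
##...
##...
.####
.#...
.#...
.##..

Derivation:
Drop 1: L rot1 at col 1 lands with bottom-row=0; cleared 0 line(s) (total 0); column heights now [0 3 1 0 0], max=3
Drop 2: I rot2 at col 1 lands with bottom-row=3; cleared 0 line(s) (total 0); column heights now [0 4 4 4 4], max=4
Drop 3: O rot1 at col 0 lands with bottom-row=4; cleared 0 line(s) (total 0); column heights now [6 6 4 4 4], max=6
Drop 4: I rot0 at col 0 lands with bottom-row=6; cleared 0 line(s) (total 0); column heights now [7 7 7 7 4], max=7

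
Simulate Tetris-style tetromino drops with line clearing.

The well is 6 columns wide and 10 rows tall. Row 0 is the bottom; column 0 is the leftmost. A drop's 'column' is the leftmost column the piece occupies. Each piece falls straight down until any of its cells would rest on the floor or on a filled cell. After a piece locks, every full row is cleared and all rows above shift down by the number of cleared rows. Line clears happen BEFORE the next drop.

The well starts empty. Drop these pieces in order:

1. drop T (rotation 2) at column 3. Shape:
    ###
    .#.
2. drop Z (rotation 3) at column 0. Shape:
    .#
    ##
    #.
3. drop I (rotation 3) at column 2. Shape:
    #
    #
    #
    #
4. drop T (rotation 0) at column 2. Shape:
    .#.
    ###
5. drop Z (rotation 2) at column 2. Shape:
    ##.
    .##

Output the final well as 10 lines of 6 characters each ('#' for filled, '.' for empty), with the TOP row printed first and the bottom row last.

Answer: ......
......
......
..##..
...##.
...#..
..###.
..#...
.##...
#.#.#.

Derivation:
Drop 1: T rot2 at col 3 lands with bottom-row=0; cleared 0 line(s) (total 0); column heights now [0 0 0 2 2 2], max=2
Drop 2: Z rot3 at col 0 lands with bottom-row=0; cleared 0 line(s) (total 0); column heights now [2 3 0 2 2 2], max=3
Drop 3: I rot3 at col 2 lands with bottom-row=0; cleared 1 line(s) (total 1); column heights now [1 2 3 0 1 0], max=3
Drop 4: T rot0 at col 2 lands with bottom-row=3; cleared 0 line(s) (total 1); column heights now [1 2 4 5 4 0], max=5
Drop 5: Z rot2 at col 2 lands with bottom-row=5; cleared 0 line(s) (total 1); column heights now [1 2 7 7 6 0], max=7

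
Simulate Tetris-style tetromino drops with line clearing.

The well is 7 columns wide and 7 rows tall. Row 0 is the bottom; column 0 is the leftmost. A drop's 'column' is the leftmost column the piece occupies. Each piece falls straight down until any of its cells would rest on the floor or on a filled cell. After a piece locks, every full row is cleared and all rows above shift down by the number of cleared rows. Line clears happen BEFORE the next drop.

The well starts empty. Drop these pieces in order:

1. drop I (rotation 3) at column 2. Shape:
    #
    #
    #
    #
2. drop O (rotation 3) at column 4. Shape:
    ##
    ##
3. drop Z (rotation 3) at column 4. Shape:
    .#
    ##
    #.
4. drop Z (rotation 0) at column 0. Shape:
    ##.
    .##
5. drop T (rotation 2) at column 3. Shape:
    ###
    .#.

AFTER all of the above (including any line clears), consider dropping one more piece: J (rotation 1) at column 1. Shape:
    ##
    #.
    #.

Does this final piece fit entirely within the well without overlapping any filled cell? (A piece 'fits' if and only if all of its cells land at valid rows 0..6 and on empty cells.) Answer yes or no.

Answer: no

Derivation:
Drop 1: I rot3 at col 2 lands with bottom-row=0; cleared 0 line(s) (total 0); column heights now [0 0 4 0 0 0 0], max=4
Drop 2: O rot3 at col 4 lands with bottom-row=0; cleared 0 line(s) (total 0); column heights now [0 0 4 0 2 2 0], max=4
Drop 3: Z rot3 at col 4 lands with bottom-row=2; cleared 0 line(s) (total 0); column heights now [0 0 4 0 4 5 0], max=5
Drop 4: Z rot0 at col 0 lands with bottom-row=4; cleared 0 line(s) (total 0); column heights now [6 6 5 0 4 5 0], max=6
Drop 5: T rot2 at col 3 lands with bottom-row=4; cleared 0 line(s) (total 0); column heights now [6 6 5 6 6 6 0], max=6
Test piece J rot1 at col 1 (width 2): heights before test = [6 6 5 6 6 6 0]; fits = False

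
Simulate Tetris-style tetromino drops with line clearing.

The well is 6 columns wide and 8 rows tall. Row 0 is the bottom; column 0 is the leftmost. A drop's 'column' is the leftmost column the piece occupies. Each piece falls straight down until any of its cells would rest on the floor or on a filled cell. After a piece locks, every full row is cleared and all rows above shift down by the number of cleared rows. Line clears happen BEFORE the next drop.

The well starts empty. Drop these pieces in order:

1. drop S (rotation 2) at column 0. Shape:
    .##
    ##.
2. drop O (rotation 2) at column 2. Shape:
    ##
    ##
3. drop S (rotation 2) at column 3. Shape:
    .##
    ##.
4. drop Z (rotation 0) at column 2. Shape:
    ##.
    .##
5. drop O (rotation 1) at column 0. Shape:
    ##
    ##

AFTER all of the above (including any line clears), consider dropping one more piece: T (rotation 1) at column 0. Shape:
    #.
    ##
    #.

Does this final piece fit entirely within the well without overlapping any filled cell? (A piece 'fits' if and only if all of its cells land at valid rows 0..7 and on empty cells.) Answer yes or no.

Drop 1: S rot2 at col 0 lands with bottom-row=0; cleared 0 line(s) (total 0); column heights now [1 2 2 0 0 0], max=2
Drop 2: O rot2 at col 2 lands with bottom-row=2; cleared 0 line(s) (total 0); column heights now [1 2 4 4 0 0], max=4
Drop 3: S rot2 at col 3 lands with bottom-row=4; cleared 0 line(s) (total 0); column heights now [1 2 4 5 6 6], max=6
Drop 4: Z rot0 at col 2 lands with bottom-row=6; cleared 0 line(s) (total 0); column heights now [1 2 8 8 7 6], max=8
Drop 5: O rot1 at col 0 lands with bottom-row=2; cleared 0 line(s) (total 0); column heights now [4 4 8 8 7 6], max=8
Test piece T rot1 at col 0 (width 2): heights before test = [4 4 8 8 7 6]; fits = True

Answer: yes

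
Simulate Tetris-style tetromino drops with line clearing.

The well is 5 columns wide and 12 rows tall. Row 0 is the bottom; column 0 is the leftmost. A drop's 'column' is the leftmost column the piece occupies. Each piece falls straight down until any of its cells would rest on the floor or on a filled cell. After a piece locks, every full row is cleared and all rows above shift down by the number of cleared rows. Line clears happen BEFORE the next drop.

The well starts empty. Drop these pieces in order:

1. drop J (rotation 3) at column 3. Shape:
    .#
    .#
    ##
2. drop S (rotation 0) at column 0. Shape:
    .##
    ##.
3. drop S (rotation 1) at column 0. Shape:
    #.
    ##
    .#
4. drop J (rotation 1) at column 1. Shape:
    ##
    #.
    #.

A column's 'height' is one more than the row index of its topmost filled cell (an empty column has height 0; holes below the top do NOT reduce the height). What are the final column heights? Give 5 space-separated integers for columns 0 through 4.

Answer: 5 7 7 1 3

Derivation:
Drop 1: J rot3 at col 3 lands with bottom-row=0; cleared 0 line(s) (total 0); column heights now [0 0 0 1 3], max=3
Drop 2: S rot0 at col 0 lands with bottom-row=0; cleared 0 line(s) (total 0); column heights now [1 2 2 1 3], max=3
Drop 3: S rot1 at col 0 lands with bottom-row=2; cleared 0 line(s) (total 0); column heights now [5 4 2 1 3], max=5
Drop 4: J rot1 at col 1 lands with bottom-row=4; cleared 0 line(s) (total 0); column heights now [5 7 7 1 3], max=7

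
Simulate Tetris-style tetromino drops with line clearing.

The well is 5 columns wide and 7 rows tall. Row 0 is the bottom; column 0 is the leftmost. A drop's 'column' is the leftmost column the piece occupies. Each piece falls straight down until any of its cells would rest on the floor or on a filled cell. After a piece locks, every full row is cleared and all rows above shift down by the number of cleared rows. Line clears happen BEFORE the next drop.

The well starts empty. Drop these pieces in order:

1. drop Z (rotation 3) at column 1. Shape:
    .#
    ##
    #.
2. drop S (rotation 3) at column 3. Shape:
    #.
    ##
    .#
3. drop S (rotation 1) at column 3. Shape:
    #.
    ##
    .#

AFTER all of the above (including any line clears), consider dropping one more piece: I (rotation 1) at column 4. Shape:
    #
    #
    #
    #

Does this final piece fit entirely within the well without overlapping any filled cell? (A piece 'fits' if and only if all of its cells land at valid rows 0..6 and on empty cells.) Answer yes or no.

Drop 1: Z rot3 at col 1 lands with bottom-row=0; cleared 0 line(s) (total 0); column heights now [0 2 3 0 0], max=3
Drop 2: S rot3 at col 3 lands with bottom-row=0; cleared 0 line(s) (total 0); column heights now [0 2 3 3 2], max=3
Drop 3: S rot1 at col 3 lands with bottom-row=2; cleared 0 line(s) (total 0); column heights now [0 2 3 5 4], max=5
Test piece I rot1 at col 4 (width 1): heights before test = [0 2 3 5 4]; fits = False

Answer: no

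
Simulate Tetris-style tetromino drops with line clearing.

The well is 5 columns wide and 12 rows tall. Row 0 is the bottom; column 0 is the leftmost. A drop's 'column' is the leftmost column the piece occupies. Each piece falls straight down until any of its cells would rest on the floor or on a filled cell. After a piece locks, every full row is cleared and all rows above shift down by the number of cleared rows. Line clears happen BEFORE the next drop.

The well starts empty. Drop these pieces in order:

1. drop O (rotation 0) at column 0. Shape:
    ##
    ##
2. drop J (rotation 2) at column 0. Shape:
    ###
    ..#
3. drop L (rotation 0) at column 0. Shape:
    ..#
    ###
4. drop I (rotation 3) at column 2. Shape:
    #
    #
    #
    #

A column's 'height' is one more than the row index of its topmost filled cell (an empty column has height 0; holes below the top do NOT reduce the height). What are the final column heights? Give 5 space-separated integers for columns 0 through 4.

Answer: 4 4 9 0 0

Derivation:
Drop 1: O rot0 at col 0 lands with bottom-row=0; cleared 0 line(s) (total 0); column heights now [2 2 0 0 0], max=2
Drop 2: J rot2 at col 0 lands with bottom-row=1; cleared 0 line(s) (total 0); column heights now [3 3 3 0 0], max=3
Drop 3: L rot0 at col 0 lands with bottom-row=3; cleared 0 line(s) (total 0); column heights now [4 4 5 0 0], max=5
Drop 4: I rot3 at col 2 lands with bottom-row=5; cleared 0 line(s) (total 0); column heights now [4 4 9 0 0], max=9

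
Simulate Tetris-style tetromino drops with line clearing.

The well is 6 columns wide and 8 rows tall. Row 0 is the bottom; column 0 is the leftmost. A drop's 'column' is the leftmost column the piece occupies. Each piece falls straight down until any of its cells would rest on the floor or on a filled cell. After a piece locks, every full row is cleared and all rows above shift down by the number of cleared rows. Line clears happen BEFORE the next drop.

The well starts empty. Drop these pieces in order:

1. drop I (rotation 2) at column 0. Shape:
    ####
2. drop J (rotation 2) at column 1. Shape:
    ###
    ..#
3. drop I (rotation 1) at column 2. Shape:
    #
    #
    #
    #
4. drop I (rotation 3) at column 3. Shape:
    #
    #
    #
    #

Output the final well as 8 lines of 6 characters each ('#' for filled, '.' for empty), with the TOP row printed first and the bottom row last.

Answer: ......
..##..
..##..
..##..
..##..
.###..
...#..
####..

Derivation:
Drop 1: I rot2 at col 0 lands with bottom-row=0; cleared 0 line(s) (total 0); column heights now [1 1 1 1 0 0], max=1
Drop 2: J rot2 at col 1 lands with bottom-row=1; cleared 0 line(s) (total 0); column heights now [1 3 3 3 0 0], max=3
Drop 3: I rot1 at col 2 lands with bottom-row=3; cleared 0 line(s) (total 0); column heights now [1 3 7 3 0 0], max=7
Drop 4: I rot3 at col 3 lands with bottom-row=3; cleared 0 line(s) (total 0); column heights now [1 3 7 7 0 0], max=7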